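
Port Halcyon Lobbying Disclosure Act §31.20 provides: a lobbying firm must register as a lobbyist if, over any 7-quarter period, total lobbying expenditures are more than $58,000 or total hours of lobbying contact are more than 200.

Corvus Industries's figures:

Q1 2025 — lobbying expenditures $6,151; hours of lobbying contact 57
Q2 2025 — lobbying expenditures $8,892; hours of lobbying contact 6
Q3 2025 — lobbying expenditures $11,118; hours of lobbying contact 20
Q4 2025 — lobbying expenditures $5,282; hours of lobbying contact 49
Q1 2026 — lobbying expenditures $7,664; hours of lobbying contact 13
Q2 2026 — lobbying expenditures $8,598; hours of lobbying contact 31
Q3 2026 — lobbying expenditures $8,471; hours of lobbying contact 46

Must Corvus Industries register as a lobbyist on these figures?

Yes

Total lobbying expenditures: $6,151 + $8,892 + $11,118 + $5,282 + $7,664 + $8,598 + $8,471 = $56,176 (≤ $58,000).
Total hours of lobbying contact: 57 + 6 + 20 + 49 + 13 + 31 + 46 = 222 (> 200).
The test is 'or': at least one threshold is exceeded.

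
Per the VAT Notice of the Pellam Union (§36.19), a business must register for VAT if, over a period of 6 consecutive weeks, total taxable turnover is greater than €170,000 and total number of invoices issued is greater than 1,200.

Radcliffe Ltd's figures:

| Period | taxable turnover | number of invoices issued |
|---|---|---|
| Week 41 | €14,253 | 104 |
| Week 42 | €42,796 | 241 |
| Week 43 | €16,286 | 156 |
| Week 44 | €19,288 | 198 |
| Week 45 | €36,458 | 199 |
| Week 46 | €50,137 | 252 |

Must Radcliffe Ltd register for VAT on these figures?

Total taxable turnover: €14,253 + €42,796 + €16,286 + €19,288 + €36,458 + €50,137 = €179,218 (> €170,000).
Total number of invoices issued: 104 + 241 + 156 + 198 + 199 + 252 = 1,150 (≤ 1,200).
The test is 'and': the rule requires both, and at least one is not exceeded.

No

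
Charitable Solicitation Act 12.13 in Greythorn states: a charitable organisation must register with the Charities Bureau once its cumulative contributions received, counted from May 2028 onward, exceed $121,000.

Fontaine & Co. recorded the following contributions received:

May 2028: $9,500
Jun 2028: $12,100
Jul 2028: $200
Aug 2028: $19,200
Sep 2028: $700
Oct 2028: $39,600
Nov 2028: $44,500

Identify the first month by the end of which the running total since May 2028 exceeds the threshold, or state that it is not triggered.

Nov 2028

Through May 2028: $9,500
Through Jun 2028: $21,600
Through Jul 2028: $21,800
Through Aug 2028: $41,000
Through Sep 2028: $41,700
Through Oct 2028: $81,300
Through Nov 2028: $125,800 ← exceeds threshold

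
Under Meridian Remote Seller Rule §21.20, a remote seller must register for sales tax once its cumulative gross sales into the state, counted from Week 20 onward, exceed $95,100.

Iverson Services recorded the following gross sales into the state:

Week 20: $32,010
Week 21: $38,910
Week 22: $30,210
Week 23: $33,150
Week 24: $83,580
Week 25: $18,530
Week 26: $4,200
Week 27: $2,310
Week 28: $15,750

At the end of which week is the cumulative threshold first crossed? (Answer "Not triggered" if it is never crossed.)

Week 22

Through Week 20: $32,010
Through Week 21: $70,920
Through Week 22: $101,130 ← exceeds threshold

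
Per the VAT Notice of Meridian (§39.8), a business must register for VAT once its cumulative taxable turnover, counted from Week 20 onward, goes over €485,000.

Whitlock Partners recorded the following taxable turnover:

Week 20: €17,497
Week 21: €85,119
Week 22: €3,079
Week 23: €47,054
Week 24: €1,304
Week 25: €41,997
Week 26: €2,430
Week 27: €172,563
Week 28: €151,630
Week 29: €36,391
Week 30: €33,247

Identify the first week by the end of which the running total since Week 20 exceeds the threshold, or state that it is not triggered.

Week 28

Through Week 20: €17,497
Through Week 21: €102,616
Through Week 22: €105,695
Through Week 23: €152,749
Through Week 24: €154,053
Through Week 25: €196,050
Through Week 26: €198,480
Through Week 27: €371,043
Through Week 28: €522,673 ← exceeds threshold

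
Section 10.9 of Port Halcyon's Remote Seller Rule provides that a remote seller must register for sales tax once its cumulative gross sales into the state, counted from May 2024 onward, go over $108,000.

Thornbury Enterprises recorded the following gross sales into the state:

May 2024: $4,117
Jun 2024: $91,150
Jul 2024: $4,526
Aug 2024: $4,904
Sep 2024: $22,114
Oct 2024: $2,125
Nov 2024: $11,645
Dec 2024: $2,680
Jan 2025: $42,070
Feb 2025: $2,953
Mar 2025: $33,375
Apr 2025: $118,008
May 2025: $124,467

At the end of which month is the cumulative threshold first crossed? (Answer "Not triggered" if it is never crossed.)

Through May 2024: $4,117
Through Jun 2024: $95,267
Through Jul 2024: $99,793
Through Aug 2024: $104,697
Through Sep 2024: $126,811 ← exceeds threshold

Sep 2024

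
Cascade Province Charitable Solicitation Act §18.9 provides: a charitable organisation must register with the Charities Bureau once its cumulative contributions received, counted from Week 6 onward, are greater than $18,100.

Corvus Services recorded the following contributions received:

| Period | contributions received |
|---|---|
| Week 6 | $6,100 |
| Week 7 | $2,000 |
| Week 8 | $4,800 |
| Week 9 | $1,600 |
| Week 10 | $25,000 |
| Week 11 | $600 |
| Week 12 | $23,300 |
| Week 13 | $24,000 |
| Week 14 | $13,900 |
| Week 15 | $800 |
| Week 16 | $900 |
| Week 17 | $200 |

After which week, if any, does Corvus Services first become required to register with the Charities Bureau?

Week 10

Through Week 6: $6,100
Through Week 7: $8,100
Through Week 8: $12,900
Through Week 9: $14,500
Through Week 10: $39,500 ← exceeds threshold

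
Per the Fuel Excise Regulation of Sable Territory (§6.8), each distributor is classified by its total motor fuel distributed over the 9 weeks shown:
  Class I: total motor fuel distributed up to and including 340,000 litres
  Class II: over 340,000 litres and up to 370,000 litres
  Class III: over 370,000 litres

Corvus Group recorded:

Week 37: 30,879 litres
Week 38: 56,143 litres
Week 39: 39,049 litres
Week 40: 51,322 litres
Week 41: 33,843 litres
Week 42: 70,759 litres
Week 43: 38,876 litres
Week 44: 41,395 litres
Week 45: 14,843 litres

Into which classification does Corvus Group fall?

Total motor fuel distributed: 30,879 litres + 56,143 litres + 39,049 litres + 51,322 litres + 33,843 litres + 70,759 litres + 38,876 litres + 41,395 litres + 14,843 litres = 377,109 litres.
377,109 litres > 370,000 litres, so Class III applies.

Class III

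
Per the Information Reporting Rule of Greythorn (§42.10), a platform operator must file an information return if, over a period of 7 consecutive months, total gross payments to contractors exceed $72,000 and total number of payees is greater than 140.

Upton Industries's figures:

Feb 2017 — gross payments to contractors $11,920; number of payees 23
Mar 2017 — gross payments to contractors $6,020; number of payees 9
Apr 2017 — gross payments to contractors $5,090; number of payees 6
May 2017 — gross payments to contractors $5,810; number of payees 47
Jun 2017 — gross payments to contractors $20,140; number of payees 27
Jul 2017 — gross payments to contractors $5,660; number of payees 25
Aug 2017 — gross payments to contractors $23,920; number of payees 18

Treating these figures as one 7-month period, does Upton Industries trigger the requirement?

Yes

Total gross payments to contractors: $11,920 + $6,020 + $5,090 + $5,810 + $20,140 + $5,660 + $23,920 = $78,560 (> $72,000).
Total number of payees: 23 + 9 + 6 + 47 + 27 + 25 + 18 = 155 (> 140).
The test is 'and': both thresholds are exceeded.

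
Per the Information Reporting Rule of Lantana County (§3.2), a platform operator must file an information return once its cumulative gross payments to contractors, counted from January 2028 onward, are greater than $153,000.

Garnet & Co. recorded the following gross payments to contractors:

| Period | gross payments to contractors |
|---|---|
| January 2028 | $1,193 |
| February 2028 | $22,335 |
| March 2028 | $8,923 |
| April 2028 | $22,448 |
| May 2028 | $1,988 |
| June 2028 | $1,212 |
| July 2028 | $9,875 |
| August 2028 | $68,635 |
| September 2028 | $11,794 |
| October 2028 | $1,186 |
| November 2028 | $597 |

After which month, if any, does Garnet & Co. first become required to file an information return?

Through January 2028: $1,193
Through February 2028: $23,528
Through March 2028: $32,451
Through April 2028: $54,899
Through May 2028: $56,887
Through June 2028: $58,099
Through July 2028: $67,974
Through August 2028: $136,609
Through September 2028: $148,403
Through October 2028: $149,589
Through November 2028: $150,186
Final cumulative total $150,186 ≤ $153,000; the threshold is never exceeded.

Not triggered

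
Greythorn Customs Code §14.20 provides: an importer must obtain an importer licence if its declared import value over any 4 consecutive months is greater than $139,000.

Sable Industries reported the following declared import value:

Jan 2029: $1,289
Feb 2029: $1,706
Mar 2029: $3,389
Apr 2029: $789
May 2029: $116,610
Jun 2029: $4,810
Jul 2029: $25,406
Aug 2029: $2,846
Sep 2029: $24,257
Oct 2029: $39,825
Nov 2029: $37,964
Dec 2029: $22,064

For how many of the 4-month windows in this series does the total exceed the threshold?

2

Jan 2029–Apr 2029: $1,289 + $1,706 + $3,389 + $789 = $7,173 (under)
Feb 2029–May 2029: $1,706 + $3,389 + $789 + $116,610 = $122,494 (under)
Mar 2029–Jun 2029: $3,389 + $789 + $116,610 + $4,810 = $125,598 (under)
Apr 2029–Jul 2029: $789 + $116,610 + $4,810 + $25,406 = $147,615 (over)
May 2029–Aug 2029: $116,610 + $4,810 + $25,406 + $2,846 = $149,672 (over)
Jun 2029–Sep 2029: $4,810 + $25,406 + $2,846 + $24,257 = $57,319 (under)
Jul 2029–Oct 2029: $25,406 + $2,846 + $24,257 + $39,825 = $92,334 (under)
Aug 2029–Nov 2029: $2,846 + $24,257 + $39,825 + $37,964 = $104,892 (under)
Sep 2029–Dec 2029: $24,257 + $39,825 + $37,964 + $22,064 = $124,110 (under)
2 windows exceed the threshold.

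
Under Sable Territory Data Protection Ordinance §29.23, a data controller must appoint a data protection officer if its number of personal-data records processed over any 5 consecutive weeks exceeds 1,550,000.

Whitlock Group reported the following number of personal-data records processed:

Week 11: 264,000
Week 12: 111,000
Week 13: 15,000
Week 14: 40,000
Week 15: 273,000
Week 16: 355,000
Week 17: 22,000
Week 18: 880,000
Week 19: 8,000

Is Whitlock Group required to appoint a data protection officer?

Week 11–Week 15: 264,000 + 111,000 + 15,000 + 40,000 + 273,000 = 703,000 (under)
Week 12–Week 16: 111,000 + 15,000 + 40,000 + 273,000 + 355,000 = 794,000 (under)
Week 13–Week 17: 15,000 + 40,000 + 273,000 + 355,000 + 22,000 = 705,000 (under)
Week 14–Week 18: 40,000 + 273,000 + 355,000 + 22,000 + 880,000 = 1,570,000 (over)
Week 15–Week 19: 273,000 + 355,000 + 22,000 + 880,000 + 8,000 = 1,538,000 (under)
At least one window exceeds 1,550,000.

Yes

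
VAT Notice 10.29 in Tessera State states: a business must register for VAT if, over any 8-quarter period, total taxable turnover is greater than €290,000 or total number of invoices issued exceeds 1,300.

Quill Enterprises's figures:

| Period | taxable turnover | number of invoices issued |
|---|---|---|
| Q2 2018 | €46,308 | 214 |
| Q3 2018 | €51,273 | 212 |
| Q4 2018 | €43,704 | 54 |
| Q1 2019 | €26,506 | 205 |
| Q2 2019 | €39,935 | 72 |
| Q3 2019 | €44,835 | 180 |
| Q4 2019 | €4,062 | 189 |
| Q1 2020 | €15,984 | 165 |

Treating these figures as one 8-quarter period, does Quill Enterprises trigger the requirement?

No

Total taxable turnover: €46,308 + €51,273 + €43,704 + €26,506 + €39,935 + €44,835 + €4,062 + €15,984 = €272,607 (≤ €290,000).
Total number of invoices issued: 214 + 212 + 54 + 205 + 72 + 180 + 189 + 165 = 1,291 (≤ 1,300).
The test is 'or': neither threshold is exceeded.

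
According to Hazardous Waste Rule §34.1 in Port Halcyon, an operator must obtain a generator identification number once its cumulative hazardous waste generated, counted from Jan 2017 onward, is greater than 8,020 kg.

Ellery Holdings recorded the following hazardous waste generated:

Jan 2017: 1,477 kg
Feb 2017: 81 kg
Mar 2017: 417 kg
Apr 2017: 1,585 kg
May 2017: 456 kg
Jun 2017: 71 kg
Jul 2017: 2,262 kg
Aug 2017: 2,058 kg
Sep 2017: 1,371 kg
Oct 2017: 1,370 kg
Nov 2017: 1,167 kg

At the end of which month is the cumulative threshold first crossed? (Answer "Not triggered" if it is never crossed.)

Aug 2017

Through Jan 2017: 1,477 kg
Through Feb 2017: 1,558 kg
Through Mar 2017: 1,975 kg
Through Apr 2017: 3,560 kg
Through May 2017: 4,016 kg
Through Jun 2017: 4,087 kg
Through Jul 2017: 6,349 kg
Through Aug 2017: 8,407 kg ← exceeds threshold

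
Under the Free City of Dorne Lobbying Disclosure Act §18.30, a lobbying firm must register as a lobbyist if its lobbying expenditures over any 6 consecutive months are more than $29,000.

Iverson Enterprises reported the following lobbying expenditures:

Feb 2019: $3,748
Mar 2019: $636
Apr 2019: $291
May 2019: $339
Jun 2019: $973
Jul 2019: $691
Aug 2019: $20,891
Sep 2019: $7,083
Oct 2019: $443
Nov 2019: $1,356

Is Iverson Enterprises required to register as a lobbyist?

Yes

Feb 2019–Jul 2019: $3,748 + $636 + $291 + $339 + $973 + $691 = $6,678 (under)
Mar 2019–Aug 2019: $636 + $291 + $339 + $973 + $691 + $20,891 = $23,821 (under)
Apr 2019–Sep 2019: $291 + $339 + $973 + $691 + $20,891 + $7,083 = $30,268 (over)
May 2019–Oct 2019: $339 + $973 + $691 + $20,891 + $7,083 + $443 = $30,420 (over)
Jun 2019–Nov 2019: $973 + $691 + $20,891 + $7,083 + $443 + $1,356 = $31,437 (over)
At least one window exceeds $29,000.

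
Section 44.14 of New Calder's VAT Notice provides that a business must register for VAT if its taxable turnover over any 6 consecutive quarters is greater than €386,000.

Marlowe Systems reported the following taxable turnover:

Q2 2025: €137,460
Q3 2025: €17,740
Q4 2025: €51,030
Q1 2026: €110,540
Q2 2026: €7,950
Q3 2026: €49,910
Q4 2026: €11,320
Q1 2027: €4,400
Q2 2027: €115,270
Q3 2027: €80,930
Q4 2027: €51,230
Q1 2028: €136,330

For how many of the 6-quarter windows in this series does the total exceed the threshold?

1

Q2 2025–Q3 2026: €137,460 + €17,740 + €51,030 + €110,540 + €7,950 + €49,910 = €374,630 (under)
Q3 2025–Q4 2026: €17,740 + €51,030 + €110,540 + €7,950 + €49,910 + €11,320 = €248,490 (under)
Q4 2025–Q1 2027: €51,030 + €110,540 + €7,950 + €49,910 + €11,320 + €4,400 = €235,150 (under)
Q1 2026–Q2 2027: €110,540 + €7,950 + €49,910 + €11,320 + €4,400 + €115,270 = €299,390 (under)
Q2 2026–Q3 2027: €7,950 + €49,910 + €11,320 + €4,400 + €115,270 + €80,930 = €269,780 (under)
Q3 2026–Q4 2027: €49,910 + €11,320 + €4,400 + €115,270 + €80,930 + €51,230 = €313,060 (under)
Q4 2026–Q1 2028: €11,320 + €4,400 + €115,270 + €80,930 + €51,230 + €136,330 = €399,480 (over)
1 window exceeds the threshold.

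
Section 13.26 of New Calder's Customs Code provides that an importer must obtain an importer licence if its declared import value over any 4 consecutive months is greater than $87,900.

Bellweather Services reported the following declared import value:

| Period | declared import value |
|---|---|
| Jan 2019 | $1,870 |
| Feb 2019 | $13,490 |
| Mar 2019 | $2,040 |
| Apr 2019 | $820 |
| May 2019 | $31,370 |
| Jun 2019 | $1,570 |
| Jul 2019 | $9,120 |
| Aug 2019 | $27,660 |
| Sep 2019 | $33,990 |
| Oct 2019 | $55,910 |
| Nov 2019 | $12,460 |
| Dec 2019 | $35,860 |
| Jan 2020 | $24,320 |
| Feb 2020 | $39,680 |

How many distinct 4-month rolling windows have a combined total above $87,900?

5

Jan 2019–Apr 2019: $1,870 + $13,490 + $2,040 + $820 = $18,220 (under)
Feb 2019–May 2019: $13,490 + $2,040 + $820 + $31,370 = $47,720 (under)
Mar 2019–Jun 2019: $2,040 + $820 + $31,370 + $1,570 = $35,800 (under)
Apr 2019–Jul 2019: $820 + $31,370 + $1,570 + $9,120 = $42,880 (under)
May 2019–Aug 2019: $31,370 + $1,570 + $9,120 + $27,660 = $69,720 (under)
Jun 2019–Sep 2019: $1,570 + $9,120 + $27,660 + $33,990 = $72,340 (under)
Jul 2019–Oct 2019: $9,120 + $27,660 + $33,990 + $55,910 = $126,680 (over)
Aug 2019–Nov 2019: $27,660 + $33,990 + $55,910 + $12,460 = $130,020 (over)
Sep 2019–Dec 2019: $33,990 + $55,910 + $12,460 + $35,860 = $138,220 (over)
Oct 2019–Jan 2020: $55,910 + $12,460 + $35,860 + $24,320 = $128,550 (over)
Nov 2019–Feb 2020: $12,460 + $35,860 + $24,320 + $39,680 = $112,320 (over)
5 windows exceed the threshold.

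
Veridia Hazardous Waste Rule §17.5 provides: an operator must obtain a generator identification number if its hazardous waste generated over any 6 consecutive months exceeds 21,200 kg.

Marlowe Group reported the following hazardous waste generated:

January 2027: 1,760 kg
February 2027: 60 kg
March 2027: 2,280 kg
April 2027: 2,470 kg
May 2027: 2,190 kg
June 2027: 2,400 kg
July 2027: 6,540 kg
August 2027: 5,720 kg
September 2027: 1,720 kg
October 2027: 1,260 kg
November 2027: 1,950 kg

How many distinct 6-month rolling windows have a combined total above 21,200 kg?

1

January 2027–June 2027: 1,760 kg + 60 kg + 2,280 kg + 2,470 kg + 2,190 kg + 2,400 kg = 11,160 kg (under)
February 2027–July 2027: 60 kg + 2,280 kg + 2,470 kg + 2,190 kg + 2,400 kg + 6,540 kg = 15,940 kg (under)
March 2027–August 2027: 2,280 kg + 2,470 kg + 2,190 kg + 2,400 kg + 6,540 kg + 5,720 kg = 21,600 kg (over)
April 2027–September 2027: 2,470 kg + 2,190 kg + 2,400 kg + 6,540 kg + 5,720 kg + 1,720 kg = 21,040 kg (under)
May 2027–October 2027: 2,190 kg + 2,400 kg + 6,540 kg + 5,720 kg + 1,720 kg + 1,260 kg = 19,830 kg (under)
June 2027–November 2027: 2,400 kg + 6,540 kg + 5,720 kg + 1,720 kg + 1,260 kg + 1,950 kg = 19,590 kg (under)
1 window exceeds the threshold.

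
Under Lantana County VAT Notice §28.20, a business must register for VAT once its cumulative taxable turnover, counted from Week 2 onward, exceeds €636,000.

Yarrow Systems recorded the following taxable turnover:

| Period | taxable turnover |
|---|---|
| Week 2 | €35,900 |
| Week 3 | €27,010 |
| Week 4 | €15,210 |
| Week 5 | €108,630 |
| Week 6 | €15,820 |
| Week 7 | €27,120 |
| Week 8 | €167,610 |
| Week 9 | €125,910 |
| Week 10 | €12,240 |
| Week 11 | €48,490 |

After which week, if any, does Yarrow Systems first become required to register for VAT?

Through Week 2: €35,900
Through Week 3: €62,910
Through Week 4: €78,120
Through Week 5: €186,750
Through Week 6: €202,570
Through Week 7: €229,690
Through Week 8: €397,300
Through Week 9: €523,210
Through Week 10: €535,450
Through Week 11: €583,940
Final cumulative total €583,940 ≤ €636,000; the threshold is never exceeded.

Not triggered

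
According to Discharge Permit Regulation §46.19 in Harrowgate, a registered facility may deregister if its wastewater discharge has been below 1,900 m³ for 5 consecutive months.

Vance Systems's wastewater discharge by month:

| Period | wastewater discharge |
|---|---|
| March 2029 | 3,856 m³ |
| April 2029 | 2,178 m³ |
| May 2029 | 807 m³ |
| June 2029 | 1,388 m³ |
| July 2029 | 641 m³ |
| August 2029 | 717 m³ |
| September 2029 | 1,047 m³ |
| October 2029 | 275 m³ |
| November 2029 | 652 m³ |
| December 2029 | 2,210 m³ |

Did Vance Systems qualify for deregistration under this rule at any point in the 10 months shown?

Months below 1,900 m³: May 2029, June 2029, July 2029, August 2029, September 2029, October 2029, November 2029.
Longest run of consecutive months below the threshold: 7.
7 ≥ 5, so Vance Systems became eligible.

Yes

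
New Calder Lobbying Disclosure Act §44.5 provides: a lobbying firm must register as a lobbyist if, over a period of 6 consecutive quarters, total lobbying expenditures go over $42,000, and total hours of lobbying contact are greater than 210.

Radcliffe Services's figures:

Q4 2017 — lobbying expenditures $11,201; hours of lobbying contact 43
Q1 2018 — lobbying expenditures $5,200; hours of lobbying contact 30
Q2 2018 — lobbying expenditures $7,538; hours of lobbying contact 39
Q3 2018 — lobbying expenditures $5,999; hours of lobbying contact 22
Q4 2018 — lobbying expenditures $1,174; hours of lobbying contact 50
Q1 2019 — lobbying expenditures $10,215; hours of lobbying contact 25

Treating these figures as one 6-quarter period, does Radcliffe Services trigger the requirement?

Total lobbying expenditures: $11,201 + $5,200 + $7,538 + $5,999 + $1,174 + $10,215 = $41,327 (≤ $42,000).
Total hours of lobbying contact: 43 + 30 + 39 + 22 + 50 + 25 = 209 (≤ 210).
The test is 'and': the rule requires both, and at least one is not exceeded.

No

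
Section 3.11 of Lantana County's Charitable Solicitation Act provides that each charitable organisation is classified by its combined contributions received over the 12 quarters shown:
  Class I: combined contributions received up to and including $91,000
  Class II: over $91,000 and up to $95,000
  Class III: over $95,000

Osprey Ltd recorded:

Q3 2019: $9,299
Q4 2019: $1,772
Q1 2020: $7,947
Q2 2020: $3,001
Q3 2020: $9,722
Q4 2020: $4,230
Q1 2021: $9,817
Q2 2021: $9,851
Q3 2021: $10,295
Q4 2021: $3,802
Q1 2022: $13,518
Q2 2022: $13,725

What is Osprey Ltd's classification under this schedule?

Class III

Combined contributions received: $9,299 + $1,772 + $7,947 + $3,001 + $9,722 + $4,230 + $9,817 + $9,851 + $10,295 + $3,802 + $13,518 + $13,725 = $96,979.
$96,979 > $95,000, so Class III applies.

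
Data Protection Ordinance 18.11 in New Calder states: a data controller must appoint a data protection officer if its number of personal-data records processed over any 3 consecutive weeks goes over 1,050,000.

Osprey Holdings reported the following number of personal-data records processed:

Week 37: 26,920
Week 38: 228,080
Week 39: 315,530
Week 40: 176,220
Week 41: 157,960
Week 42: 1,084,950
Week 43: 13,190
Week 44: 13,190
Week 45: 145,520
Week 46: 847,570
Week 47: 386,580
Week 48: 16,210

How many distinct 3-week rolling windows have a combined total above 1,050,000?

Week 37–Week 39: 26,920 + 228,080 + 315,530 = 570,530 (under)
Week 38–Week 40: 228,080 + 315,530 + 176,220 = 719,830 (under)
Week 39–Week 41: 315,530 + 176,220 + 157,960 = 649,710 (under)
Week 40–Week 42: 176,220 + 157,960 + 1,084,950 = 1,419,130 (over)
Week 41–Week 43: 157,960 + 1,084,950 + 13,190 = 1,256,100 (over)
Week 42–Week 44: 1,084,950 + 13,190 + 13,190 = 1,111,330 (over)
Week 43–Week 45: 13,190 + 13,190 + 145,520 = 171,900 (under)
Week 44–Week 46: 13,190 + 145,520 + 847,570 = 1,006,280 (under)
Week 45–Week 47: 145,520 + 847,570 + 386,580 = 1,379,670 (over)
Week 46–Week 48: 847,570 + 386,580 + 16,210 = 1,250,360 (over)
5 windows exceed the threshold.

5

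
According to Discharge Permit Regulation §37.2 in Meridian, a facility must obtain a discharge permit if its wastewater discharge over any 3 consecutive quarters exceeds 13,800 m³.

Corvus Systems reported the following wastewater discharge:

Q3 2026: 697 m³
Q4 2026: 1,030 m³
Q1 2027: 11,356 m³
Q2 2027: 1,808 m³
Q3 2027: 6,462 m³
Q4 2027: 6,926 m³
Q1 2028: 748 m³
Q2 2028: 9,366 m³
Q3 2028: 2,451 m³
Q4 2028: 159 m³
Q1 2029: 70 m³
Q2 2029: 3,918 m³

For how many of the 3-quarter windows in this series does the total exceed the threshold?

Q3 2026–Q1 2027: 697 m³ + 1,030 m³ + 11,356 m³ = 13,083 m³ (under)
Q4 2026–Q2 2027: 1,030 m³ + 11,356 m³ + 1,808 m³ = 14,194 m³ (over)
Q1 2027–Q3 2027: 11,356 m³ + 1,808 m³ + 6,462 m³ = 19,626 m³ (over)
Q2 2027–Q4 2027: 1,808 m³ + 6,462 m³ + 6,926 m³ = 15,196 m³ (over)
Q3 2027–Q1 2028: 6,462 m³ + 6,926 m³ + 748 m³ = 14,136 m³ (over)
Q4 2027–Q2 2028: 6,926 m³ + 748 m³ + 9,366 m³ = 17,040 m³ (over)
Q1 2028–Q3 2028: 748 m³ + 9,366 m³ + 2,451 m³ = 12,565 m³ (under)
Q2 2028–Q4 2028: 9,366 m³ + 2,451 m³ + 159 m³ = 11,976 m³ (under)
Q3 2028–Q1 2029: 2,451 m³ + 159 m³ + 70 m³ = 2,680 m³ (under)
Q4 2028–Q2 2029: 159 m³ + 70 m³ + 3,918 m³ = 4,147 m³ (under)
5 windows exceed the threshold.

5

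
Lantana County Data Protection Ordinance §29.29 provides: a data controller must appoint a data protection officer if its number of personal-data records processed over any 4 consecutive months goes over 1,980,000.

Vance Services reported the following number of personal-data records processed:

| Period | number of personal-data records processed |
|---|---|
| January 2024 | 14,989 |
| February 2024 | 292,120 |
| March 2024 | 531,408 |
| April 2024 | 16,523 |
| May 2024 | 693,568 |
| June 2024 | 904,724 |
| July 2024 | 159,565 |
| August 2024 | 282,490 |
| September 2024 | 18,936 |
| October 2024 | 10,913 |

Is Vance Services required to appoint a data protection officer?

Yes

January 2024–April 2024: 14,989 + 292,120 + 531,408 + 16,523 = 855,040 (under)
February 2024–May 2024: 292,120 + 531,408 + 16,523 + 693,568 = 1,533,619 (under)
March 2024–June 2024: 531,408 + 16,523 + 693,568 + 904,724 = 2,146,223 (over)
April 2024–July 2024: 16,523 + 693,568 + 904,724 + 159,565 = 1,774,380 (under)
May 2024–August 2024: 693,568 + 904,724 + 159,565 + 282,490 = 2,040,347 (over)
June 2024–September 2024: 904,724 + 159,565 + 282,490 + 18,936 = 1,365,715 (under)
July 2024–October 2024: 159,565 + 282,490 + 18,936 + 10,913 = 471,904 (under)
At least one window exceeds 1,980,000.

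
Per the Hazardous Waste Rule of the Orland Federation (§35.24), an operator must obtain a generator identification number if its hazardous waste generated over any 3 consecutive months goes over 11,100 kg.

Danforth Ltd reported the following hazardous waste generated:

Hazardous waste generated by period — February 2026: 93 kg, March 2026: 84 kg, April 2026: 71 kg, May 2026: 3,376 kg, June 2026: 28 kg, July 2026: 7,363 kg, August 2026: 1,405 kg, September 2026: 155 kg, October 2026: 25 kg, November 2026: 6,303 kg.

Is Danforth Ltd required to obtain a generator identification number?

February 2026–April 2026: 93 kg + 84 kg + 71 kg = 248 kg (under)
March 2026–May 2026: 84 kg + 71 kg + 3,376 kg = 3,531 kg (under)
April 2026–June 2026: 71 kg + 3,376 kg + 28 kg = 3,475 kg (under)
May 2026–July 2026: 3,376 kg + 28 kg + 7,363 kg = 10,767 kg (under)
June 2026–August 2026: 28 kg + 7,363 kg + 1,405 kg = 8,796 kg (under)
July 2026–September 2026: 7,363 kg + 1,405 kg + 155 kg = 8,923 kg (under)
August 2026–October 2026: 1,405 kg + 155 kg + 25 kg = 1,585 kg (under)
September 2026–November 2026: 155 kg + 25 kg + 6,303 kg = 6,483 kg (under)
No window exceeds 11,100 kg.

No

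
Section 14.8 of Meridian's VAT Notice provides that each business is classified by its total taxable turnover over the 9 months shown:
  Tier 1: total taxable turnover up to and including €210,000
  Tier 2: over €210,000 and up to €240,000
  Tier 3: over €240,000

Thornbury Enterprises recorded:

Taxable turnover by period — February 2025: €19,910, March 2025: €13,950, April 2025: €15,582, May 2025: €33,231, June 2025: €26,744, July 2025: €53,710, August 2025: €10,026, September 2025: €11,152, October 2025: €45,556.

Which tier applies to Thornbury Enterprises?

Total taxable turnover: €19,910 + €13,950 + €15,582 + €33,231 + €26,744 + €53,710 + €10,026 + €11,152 + €45,556 = €229,861.
€210,000 < €229,861 ≤ €240,000, so Tier 2 applies.

Tier 2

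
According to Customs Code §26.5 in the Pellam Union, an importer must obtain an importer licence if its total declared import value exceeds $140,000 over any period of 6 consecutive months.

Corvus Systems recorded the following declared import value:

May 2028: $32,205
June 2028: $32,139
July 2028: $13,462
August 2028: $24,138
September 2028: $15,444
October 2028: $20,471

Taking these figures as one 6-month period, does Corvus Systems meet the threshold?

Total declared import value: $32,205 + $32,139 + $13,462 + $24,138 + $15,444 + $20,471 = $137,859.
$137,859 ≤ $140,000, so the threshold is not exceeded.

No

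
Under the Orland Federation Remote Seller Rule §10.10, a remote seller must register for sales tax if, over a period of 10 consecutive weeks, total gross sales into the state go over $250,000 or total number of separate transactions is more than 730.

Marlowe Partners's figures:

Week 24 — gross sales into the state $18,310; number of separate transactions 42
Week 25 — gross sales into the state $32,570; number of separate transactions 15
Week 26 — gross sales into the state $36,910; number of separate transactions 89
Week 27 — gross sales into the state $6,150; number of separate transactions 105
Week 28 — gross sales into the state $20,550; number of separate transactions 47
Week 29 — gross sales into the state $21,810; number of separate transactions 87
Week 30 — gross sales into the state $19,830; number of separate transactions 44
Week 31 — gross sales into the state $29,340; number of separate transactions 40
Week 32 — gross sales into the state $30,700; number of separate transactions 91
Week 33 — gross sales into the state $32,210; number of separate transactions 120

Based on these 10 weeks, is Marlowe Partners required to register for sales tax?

No

Total gross sales into the state: $18,310 + $32,570 + $36,910 + $6,150 + $20,550 + $21,810 + $19,830 + $29,340 + $30,700 + $32,210 = $248,380 (≤ $250,000).
Total number of separate transactions: 42 + 15 + 89 + 105 + 47 + 87 + 44 + 40 + 91 + 120 = 680 (≤ 730).
The test is 'or': neither threshold is exceeded.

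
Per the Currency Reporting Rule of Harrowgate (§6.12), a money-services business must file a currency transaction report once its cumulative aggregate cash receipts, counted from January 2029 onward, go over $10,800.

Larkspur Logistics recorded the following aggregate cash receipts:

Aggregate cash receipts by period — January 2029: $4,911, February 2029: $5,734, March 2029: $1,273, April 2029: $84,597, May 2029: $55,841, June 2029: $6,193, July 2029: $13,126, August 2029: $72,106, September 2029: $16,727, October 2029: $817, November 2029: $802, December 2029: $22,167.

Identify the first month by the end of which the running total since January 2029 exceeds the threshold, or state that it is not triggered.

March 2029

Through January 2029: $4,911
Through February 2029: $10,645
Through March 2029: $11,918 ← exceeds threshold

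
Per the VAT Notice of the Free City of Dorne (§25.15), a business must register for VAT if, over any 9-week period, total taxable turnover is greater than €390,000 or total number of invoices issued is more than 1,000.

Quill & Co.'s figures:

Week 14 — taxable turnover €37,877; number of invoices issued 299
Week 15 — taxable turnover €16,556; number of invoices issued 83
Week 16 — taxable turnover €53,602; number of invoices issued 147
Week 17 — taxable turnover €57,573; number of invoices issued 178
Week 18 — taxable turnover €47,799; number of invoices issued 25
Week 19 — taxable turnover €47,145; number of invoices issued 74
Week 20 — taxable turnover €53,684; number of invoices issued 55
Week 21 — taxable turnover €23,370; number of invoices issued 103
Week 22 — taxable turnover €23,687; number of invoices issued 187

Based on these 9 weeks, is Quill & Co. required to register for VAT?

Total taxable turnover: €37,877 + €16,556 + €53,602 + €57,573 + €47,799 + €47,145 + €53,684 + €23,370 + €23,687 = €361,293 (≤ €390,000).
Total number of invoices issued: 299 + 83 + 147 + 178 + 25 + 74 + 55 + 103 + 187 = 1,151 (> 1,000).
The test is 'or': at least one threshold is exceeded.

Yes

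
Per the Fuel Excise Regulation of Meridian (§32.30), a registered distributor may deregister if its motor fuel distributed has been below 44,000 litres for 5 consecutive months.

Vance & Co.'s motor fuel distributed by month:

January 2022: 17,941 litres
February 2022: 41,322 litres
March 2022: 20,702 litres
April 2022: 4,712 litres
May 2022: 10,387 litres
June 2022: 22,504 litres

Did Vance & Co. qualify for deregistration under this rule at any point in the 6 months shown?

Months below 44,000 litres: January 2022, February 2022, March 2022, April 2022, May 2022, June 2022.
Longest run of consecutive months below the threshold: 6.
6 ≥ 5, so Vance & Co. became eligible.

Yes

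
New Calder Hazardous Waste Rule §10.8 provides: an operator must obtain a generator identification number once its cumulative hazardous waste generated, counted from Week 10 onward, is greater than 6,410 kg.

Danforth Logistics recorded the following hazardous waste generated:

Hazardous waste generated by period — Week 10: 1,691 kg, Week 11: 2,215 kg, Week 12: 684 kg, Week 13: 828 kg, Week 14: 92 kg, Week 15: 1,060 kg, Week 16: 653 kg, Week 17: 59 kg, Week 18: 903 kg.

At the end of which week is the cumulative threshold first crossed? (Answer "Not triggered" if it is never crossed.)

Through Week 10: 1,691 kg
Through Week 11: 3,906 kg
Through Week 12: 4,590 kg
Through Week 13: 5,418 kg
Through Week 14: 5,510 kg
Through Week 15: 6,570 kg ← exceeds threshold

Week 15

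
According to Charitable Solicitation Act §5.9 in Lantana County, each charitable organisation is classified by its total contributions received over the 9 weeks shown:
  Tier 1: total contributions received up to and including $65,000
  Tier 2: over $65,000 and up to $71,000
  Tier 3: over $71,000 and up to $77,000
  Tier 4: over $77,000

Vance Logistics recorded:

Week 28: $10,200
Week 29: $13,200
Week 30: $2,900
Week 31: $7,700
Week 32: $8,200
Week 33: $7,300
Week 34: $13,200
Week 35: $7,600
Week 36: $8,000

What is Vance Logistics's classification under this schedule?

Total contributions received: $10,200 + $13,200 + $2,900 + $7,700 + $8,200 + $7,300 + $13,200 + $7,600 + $8,000 = $78,300.
$78,300 > $77,000, so Tier 4 applies.

Tier 4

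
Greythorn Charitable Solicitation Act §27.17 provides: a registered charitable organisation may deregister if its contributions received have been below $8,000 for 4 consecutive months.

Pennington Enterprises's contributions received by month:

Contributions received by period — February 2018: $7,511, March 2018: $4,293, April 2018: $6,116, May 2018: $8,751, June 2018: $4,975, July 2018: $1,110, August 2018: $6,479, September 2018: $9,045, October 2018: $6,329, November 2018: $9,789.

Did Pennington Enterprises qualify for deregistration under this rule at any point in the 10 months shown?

Months below $8,000: February 2018, March 2018, April 2018, June 2018, July 2018, August 2018, October 2018.
Longest run of consecutive months below the threshold: 3.
3 < 4, so Pennington Enterprises never became eligible.

No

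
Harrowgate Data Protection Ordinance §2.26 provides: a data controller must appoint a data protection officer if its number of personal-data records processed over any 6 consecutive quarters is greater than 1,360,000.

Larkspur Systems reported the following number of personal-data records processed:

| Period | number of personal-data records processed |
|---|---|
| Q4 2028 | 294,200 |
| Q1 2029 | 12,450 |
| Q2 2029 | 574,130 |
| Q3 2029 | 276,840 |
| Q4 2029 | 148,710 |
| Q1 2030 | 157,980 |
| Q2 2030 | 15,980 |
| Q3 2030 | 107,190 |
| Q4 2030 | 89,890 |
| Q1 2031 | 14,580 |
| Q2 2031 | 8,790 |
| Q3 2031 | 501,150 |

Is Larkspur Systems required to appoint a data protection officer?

Q4 2028–Q1 2030: 294,200 + 12,450 + 574,130 + 276,840 + 148,710 + 157,980 = 1,464,310 (over)
Q1 2029–Q2 2030: 12,450 + 574,130 + 276,840 + 148,710 + 157,980 + 15,980 = 1,186,090 (under)
Q2 2029–Q3 2030: 574,130 + 276,840 + 148,710 + 157,980 + 15,980 + 107,190 = 1,280,830 (under)
Q3 2029–Q4 2030: 276,840 + 148,710 + 157,980 + 15,980 + 107,190 + 89,890 = 796,590 (under)
Q4 2029–Q1 2031: 148,710 + 157,980 + 15,980 + 107,190 + 89,890 + 14,580 = 534,330 (under)
Q1 2030–Q2 2031: 157,980 + 15,980 + 107,190 + 89,890 + 14,580 + 8,790 = 394,410 (under)
Q2 2030–Q3 2031: 15,980 + 107,190 + 89,890 + 14,580 + 8,790 + 501,150 = 737,580 (under)
At least one window exceeds 1,360,000.

Yes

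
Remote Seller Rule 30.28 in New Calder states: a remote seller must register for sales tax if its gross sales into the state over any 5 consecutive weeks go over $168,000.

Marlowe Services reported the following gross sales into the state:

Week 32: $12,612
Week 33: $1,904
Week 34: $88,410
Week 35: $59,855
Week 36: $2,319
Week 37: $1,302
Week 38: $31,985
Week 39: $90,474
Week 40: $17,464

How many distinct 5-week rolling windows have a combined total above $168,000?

Week 32–Week 36: $12,612 + $1,904 + $88,410 + $59,855 + $2,319 = $165,100 (under)
Week 33–Week 37: $1,904 + $88,410 + $59,855 + $2,319 + $1,302 = $153,790 (under)
Week 34–Week 38: $88,410 + $59,855 + $2,319 + $1,302 + $31,985 = $183,871 (over)
Week 35–Week 39: $59,855 + $2,319 + $1,302 + $31,985 + $90,474 = $185,935 (over)
Week 36–Week 40: $2,319 + $1,302 + $31,985 + $90,474 + $17,464 = $143,544 (under)
2 windows exceed the threshold.

2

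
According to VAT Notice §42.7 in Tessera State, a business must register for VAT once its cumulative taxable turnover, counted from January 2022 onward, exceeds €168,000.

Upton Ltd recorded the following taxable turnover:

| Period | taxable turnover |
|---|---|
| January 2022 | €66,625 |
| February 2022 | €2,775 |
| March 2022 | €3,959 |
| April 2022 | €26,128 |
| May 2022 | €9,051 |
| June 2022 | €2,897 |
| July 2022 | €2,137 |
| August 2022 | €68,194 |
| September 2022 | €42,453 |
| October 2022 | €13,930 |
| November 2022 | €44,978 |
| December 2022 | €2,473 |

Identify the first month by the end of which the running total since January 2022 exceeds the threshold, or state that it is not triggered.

August 2022

Through January 2022: €66,625
Through February 2022: €69,400
Through March 2022: €73,359
Through April 2022: €99,487
Through May 2022: €108,538
Through June 2022: €111,435
Through July 2022: €113,572
Through August 2022: €181,766 ← exceeds threshold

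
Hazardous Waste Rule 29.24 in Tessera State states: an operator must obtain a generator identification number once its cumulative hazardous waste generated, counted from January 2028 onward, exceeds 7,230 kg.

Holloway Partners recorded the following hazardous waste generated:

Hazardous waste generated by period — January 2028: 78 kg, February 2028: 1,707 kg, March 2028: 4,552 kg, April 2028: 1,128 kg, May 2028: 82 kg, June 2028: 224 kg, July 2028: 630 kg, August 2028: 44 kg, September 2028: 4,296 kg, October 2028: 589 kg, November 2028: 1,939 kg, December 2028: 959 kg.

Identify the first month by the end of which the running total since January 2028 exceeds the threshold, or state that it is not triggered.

April 2028

Through January 2028: 78 kg
Through February 2028: 1,785 kg
Through March 2028: 6,337 kg
Through April 2028: 7,465 kg ← exceeds threshold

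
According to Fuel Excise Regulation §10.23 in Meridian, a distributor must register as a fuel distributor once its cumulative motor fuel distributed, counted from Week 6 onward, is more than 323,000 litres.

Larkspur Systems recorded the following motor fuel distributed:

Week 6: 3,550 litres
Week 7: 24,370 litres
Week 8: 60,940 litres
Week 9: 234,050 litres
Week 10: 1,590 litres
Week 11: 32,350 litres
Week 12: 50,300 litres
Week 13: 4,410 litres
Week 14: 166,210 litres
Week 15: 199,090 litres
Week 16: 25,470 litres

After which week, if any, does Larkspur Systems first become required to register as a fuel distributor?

Week 10

Through Week 6: 3,550 litres
Through Week 7: 27,920 litres
Through Week 8: 88,860 litres
Through Week 9: 322,910 litres
Through Week 10: 324,500 litres ← exceeds threshold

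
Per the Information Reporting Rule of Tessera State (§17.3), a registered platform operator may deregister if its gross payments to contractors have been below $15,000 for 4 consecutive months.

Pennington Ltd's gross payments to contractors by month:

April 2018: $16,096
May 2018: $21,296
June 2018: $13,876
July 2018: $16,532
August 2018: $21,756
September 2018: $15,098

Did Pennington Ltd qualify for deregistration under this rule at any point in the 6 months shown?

No

Months below $15,000: June 2018.
Longest run of consecutive months below the threshold: 1.
1 < 4, so Pennington Ltd never became eligible.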